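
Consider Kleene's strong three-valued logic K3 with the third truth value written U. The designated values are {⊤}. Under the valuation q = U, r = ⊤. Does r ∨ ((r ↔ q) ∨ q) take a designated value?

r ↔ q = ⊤ ↔ U = U
(r ↔ q) ∨ q = U ∨ U = U
r ∨ ((r ↔ q) ∨ q) = ⊤ ∨ U = ⊤
⊤ ∈ {⊤}.

Yes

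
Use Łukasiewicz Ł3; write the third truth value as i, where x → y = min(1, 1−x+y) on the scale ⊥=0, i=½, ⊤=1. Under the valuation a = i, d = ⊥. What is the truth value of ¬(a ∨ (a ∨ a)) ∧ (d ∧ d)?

⊥

a ∨ a = i ∨ i = i
a ∨ (a ∨ a) = i ∨ i = i
¬(a ∨ (a ∨ a)) = ¬i = i
d ∧ d = ⊥ ∧ ⊥ = ⊥
¬(a ∨ (a ∨ a)) ∧ (d ∧ d) = i ∧ ⊥ = ⊥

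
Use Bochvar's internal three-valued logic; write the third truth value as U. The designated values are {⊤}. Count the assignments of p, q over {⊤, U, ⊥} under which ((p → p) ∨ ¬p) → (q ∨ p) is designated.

Designated under: (p=⊤, q=⊤); (p=⊤, q=⊥); (p=⊥, q=⊤).

3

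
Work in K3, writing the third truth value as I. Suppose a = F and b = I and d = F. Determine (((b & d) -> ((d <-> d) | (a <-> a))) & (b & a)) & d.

b & d = I & F = F
d <-> d = F <-> F = T
a <-> a = F <-> F = T
(d <-> d) | (a <-> a) = T | T = T
(b & d) -> ((d <-> d) | (a <-> a)) = F -> T = T
b & a = I & F = F
((b & d) -> ((d <-> d) | (a <-> a))) & (b & a) = T & F = F
(((b & d) -> ((d <-> d) | (a <-> a))) & (b & a)) & d = F & F = F

F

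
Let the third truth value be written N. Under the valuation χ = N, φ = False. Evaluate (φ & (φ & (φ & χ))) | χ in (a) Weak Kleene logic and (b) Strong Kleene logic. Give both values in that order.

In Weak Kleene logic: φ & χ = False & N = N
φ & (φ & χ) = False & N = N
φ & (φ & (φ & χ)) = False & N = N
(φ & (φ & (φ & χ))) | χ = N | N = N
In Strong Kleene logic: φ & χ = False & N = False
φ & (φ & χ) = False & False = False
φ & (φ & (φ & χ)) = False & False = False
(φ & (φ & (φ & χ))) | χ = False | N = N

N; N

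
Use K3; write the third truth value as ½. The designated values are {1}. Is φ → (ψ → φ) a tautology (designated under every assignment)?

No

Countermodel: φ=½, ψ=1 gives ½, which is not designated.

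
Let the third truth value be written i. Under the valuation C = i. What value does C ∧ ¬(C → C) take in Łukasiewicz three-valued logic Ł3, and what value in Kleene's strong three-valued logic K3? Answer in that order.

False; i

In Łukasiewicz three-valued logic Ł3: C → C = i → i = True
¬(C → C) = ¬True = False
C ∧ ¬(C → C) = i ∧ False = False
In Kleene's strong three-valued logic K3: C → C = i → i = i  [¬i ∨ i]
¬(C → C) = ¬i = i
C ∧ ¬(C → C) = i ∧ i = i
They differ because Łukasiewicz three-valued logic Ł3 and Kleene's strong three-valued logic K3 treat i differently under implication.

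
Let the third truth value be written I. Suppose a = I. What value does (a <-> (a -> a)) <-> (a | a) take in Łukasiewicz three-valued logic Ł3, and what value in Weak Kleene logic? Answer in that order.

In Łukasiewicz three-valued logic Ł3: a -> a = I -> I = True  [min(1, 1−½+½)]
a <-> (a -> a) = I <-> True = I
a | a = I | I = I
(a <-> (a -> a)) <-> (a | a) = I <-> I = True
In Weak Kleene logic: a -> a = I -> I = I  [any arg is the third value ⇒ result is the third value]
a <-> (a -> a) = I <-> I = I
a | a = I | I = I
(a <-> (a -> a)) <-> (a | a) = I <-> I = I
They differ because Łukasiewicz three-valued logic Ł3 and Weak Kleene logic treat I differently under the binary connectives.

True; I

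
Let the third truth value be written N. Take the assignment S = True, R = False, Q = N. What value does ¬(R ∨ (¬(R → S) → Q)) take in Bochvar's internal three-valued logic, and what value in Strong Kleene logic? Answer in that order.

In Bochvar's internal three-valued logic: R → S = False → True = True
¬(R → S) = ¬True = False
¬(R → S) → Q = False → N = N
R ∨ (¬(R → S) → Q) = False ∨ N = N
¬(R ∨ (¬(R → S) → Q)) = ¬N = N
In Strong Kleene logic: R → S = False → True = True
¬(R → S) = ¬True = False
¬(R → S) → Q = False → N = True
R ∨ (¬(R → S) → Q) = False ∨ True = True
¬(R ∨ (¬(R → S) → Q)) = ¬True = False
They differ because Bochvar's internal three-valued logic and Strong Kleene logic treat N differently under the binary connectives.

N; False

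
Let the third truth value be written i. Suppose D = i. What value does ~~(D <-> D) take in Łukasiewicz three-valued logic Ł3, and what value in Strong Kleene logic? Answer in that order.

In Łukasiewicz three-valued logic Ł3: D <-> D = i <-> i = True  [1 − |½−½|]
~(D <-> D) = ~True = False
~~(D <-> D) = ~False = True
In Strong Kleene logic: D <-> D = i <-> i = i
~(D <-> D) = ~i = i
~~(D <-> D) = ~i = i
They differ because Łukasiewicz three-valued logic Ł3 and Strong Kleene logic treat i differently under implication.

True; i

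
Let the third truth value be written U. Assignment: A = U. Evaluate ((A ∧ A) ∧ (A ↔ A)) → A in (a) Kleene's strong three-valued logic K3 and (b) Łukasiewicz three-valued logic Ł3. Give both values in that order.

U; ⊤

In Kleene's strong three-valued logic K3: A ∧ A = U ∧ U = U
A ↔ A = U ↔ U = U
(A ∧ A) ∧ (A ↔ A) = U ∧ U = U
((A ∧ A) ∧ (A ↔ A)) → A = U → U = U
In Łukasiewicz three-valued logic Ł3: A ∧ A = U ∧ U = U
A ↔ A = U ↔ U = ⊤
(A ∧ A) ∧ (A ↔ A) = U ∧ ⊤ = U
((A ∧ A) ∧ (A ↔ A)) → A = U → U = ⊤
They differ because Kleene's strong three-valued logic K3 and Łukasiewicz three-valued logic Ł3 treat U differently under implication.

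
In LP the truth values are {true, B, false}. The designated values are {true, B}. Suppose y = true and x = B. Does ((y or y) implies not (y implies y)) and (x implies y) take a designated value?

No

y or y = true or true = true
y implies y = true implies true = true
not (y implies y) = not true = false
(y or y) implies not (y implies y) = true implies false = false
x implies y = B implies true = true
((y or y) implies not (y implies y)) and (x implies y) = false and true = false
false ∉ {true, B}.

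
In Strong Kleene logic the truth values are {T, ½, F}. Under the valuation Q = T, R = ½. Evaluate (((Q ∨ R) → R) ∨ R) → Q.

T

Q ∨ R = T ∨ ½ = T
(Q ∨ R) → R = T → ½ = ½
((Q ∨ R) → R) ∨ R = ½ ∨ ½ = ½
(((Q ∨ R) → R) ∨ R) → Q = ½ → T = T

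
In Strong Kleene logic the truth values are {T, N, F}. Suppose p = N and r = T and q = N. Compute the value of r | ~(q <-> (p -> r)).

p -> r = N -> T = T  [~N | T]
q <-> (p -> r) = N <-> T = N
~(q <-> (p -> r)) = ~N = N
r | ~(q <-> (p -> r)) = T | N = T

T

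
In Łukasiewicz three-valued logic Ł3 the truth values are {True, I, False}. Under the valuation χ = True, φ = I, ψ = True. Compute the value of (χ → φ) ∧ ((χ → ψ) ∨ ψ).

I

χ → φ = True → I = I
χ → ψ = True → True = True
(χ → ψ) ∨ ψ = True ∨ True = True
(χ → φ) ∧ ((χ → ψ) ∨ ψ) = I ∧ True = I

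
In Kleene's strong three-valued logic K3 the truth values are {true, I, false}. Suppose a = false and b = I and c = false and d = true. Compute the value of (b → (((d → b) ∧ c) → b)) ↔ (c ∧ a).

d → b = true → I = I  [¬true ∨ I]
(d → b) ∧ c = I ∧ false = false
((d → b) ∧ c) → b = false → I = true
b → (((d → b) ∧ c) → b) = I → true = true
c ∧ a = false ∧ false = false
(b → (((d → b) ∧ c) → b)) ↔ (c ∧ a) = true ↔ false = false

false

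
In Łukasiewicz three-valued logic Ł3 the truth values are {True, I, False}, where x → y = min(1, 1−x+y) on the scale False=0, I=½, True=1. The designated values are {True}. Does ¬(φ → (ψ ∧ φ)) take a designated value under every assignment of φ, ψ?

No

Countermodel: φ=True, ψ=True gives False, which is not designated.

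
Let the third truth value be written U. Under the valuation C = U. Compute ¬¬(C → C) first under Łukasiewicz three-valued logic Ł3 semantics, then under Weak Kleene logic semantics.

true; U

In Łukasiewicz three-valued logic Ł3: C → C = U → U = true  [min(1, 1−½+½)]
¬(C → C) = ¬true = false
¬¬(C → C) = ¬false = true
In Weak Kleene logic: C → C = U → U = U  [any arg is the third value ⇒ result is the third value]
¬(C → C) = ¬U = U
¬¬(C → C) = ¬U = U
They differ because Łukasiewicz three-valued logic Ł3 and Weak Kleene logic treat U differently under the binary connectives.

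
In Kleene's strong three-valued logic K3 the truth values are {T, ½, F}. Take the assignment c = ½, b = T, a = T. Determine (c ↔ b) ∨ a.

c ↔ b = ½ ↔ T = ½
(c ↔ b) ∨ a = ½ ∨ T = T

T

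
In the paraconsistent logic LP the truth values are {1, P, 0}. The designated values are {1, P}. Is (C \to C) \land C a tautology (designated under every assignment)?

No

Countermodel: C=0 gives 0, which is not designated.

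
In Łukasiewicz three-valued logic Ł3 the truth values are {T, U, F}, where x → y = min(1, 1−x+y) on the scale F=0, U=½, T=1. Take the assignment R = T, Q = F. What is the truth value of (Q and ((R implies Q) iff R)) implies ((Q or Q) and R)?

R implies Q = T implies F = F
(R implies Q) iff R = F iff T = F
Q and ((R implies Q) iff R) = F and F = F
Q or Q = F or F = F
(Q or Q) and R = F and T = F
(Q and ((R implies Q) iff R)) implies ((Q or Q) and R) = F implies F = T

T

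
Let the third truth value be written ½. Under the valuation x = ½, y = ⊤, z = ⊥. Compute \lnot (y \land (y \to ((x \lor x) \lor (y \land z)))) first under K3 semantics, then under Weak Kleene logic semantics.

In K3: x \lor x = ½ \lor ½ = ½
y \land z = ⊤ \land ⊥ = ⊥
(x \lor x) \lor (y \land z) = ½ \lor ⊥ = ½
y \to ((x \lor x) \lor (y \land z)) = ⊤ \to ½ = ½  [\lnot ⊤ \lor ½]
y \land (y \to ((x \lor x) \lor (y \land z))) = ⊤ \land ½ = ½
\lnot (y \land (y \to ((x \lor x) \lor (y \land z)))) = \lnot ½ = ½
In Weak Kleene logic: x \lor x = ½ \lor ½ = ½
y \land z = ⊤ \land ⊥ = ⊥
(x \lor x) \lor (y \land z) = ½ \lor ⊥ = ½
y \to ((x \lor x) \lor (y \land z)) = ⊤ \to ½ = ½  [any arg is the third value ⇒ result is the third value]
y \land (y \to ((x \lor x) \lor (y \land z))) = ⊤ \land ½ = ½
\lnot (y \land (y \to ((x \lor x) \lor (y \land z)))) = \lnot ½ = ½

½; ½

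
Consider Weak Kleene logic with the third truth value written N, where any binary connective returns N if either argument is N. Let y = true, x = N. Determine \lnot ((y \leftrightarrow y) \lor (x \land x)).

y \leftrightarrow y = true \leftrightarrow true = true
x \land x = N \land N = N
(y \leftrightarrow y) \lor (x \land x) = true \lor N = N
\lnot ((y \leftrightarrow y) \lor (x \land x)) = \lnot N = N

N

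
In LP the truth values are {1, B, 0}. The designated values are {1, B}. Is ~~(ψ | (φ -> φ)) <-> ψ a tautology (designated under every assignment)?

Countermodel: ψ=0, φ=1 gives 0, which is not designated.

No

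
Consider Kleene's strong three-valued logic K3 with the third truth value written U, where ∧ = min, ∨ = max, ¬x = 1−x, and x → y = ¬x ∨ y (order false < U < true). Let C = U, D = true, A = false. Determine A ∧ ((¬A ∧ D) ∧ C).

false

¬A = ¬false = true
¬A ∧ D = true ∧ true = true
(¬A ∧ D) ∧ C = true ∧ U = U
A ∧ ((¬A ∧ D) ∧ C) = false ∧ U = false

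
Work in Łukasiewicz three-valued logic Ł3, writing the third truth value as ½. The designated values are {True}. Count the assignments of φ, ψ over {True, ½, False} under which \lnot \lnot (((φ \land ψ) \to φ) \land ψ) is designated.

3

Designated under: (φ=True, ψ=True); (φ=½, ψ=True); (φ=False, ψ=True).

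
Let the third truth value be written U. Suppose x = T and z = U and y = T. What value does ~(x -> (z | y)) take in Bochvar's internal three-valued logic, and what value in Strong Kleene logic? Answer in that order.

In Bochvar's internal three-valued logic: z | y = U | T = U
x -> (z | y) = T -> U = U
~(x -> (z | y)) = ~U = U
In Strong Kleene logic: z | y = U | T = T
x -> (z | y) = T -> T = T
~(x -> (z | y)) = ~T = F
They differ because Bochvar's internal three-valued logic and Strong Kleene logic treat U differently under the binary connectives.

U; F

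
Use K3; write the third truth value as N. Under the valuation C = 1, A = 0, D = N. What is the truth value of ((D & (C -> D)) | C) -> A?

0

C -> D = 1 -> N = N  [~1 | N]
D & (C -> D) = N & N = N
(D & (C -> D)) | C = N | 1 = 1
((D & (C -> D)) | C) -> A = 1 -> 0 = 0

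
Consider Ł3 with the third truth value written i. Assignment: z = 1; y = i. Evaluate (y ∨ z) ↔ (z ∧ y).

y ∨ z = i ∨ 1 = 1
z ∧ y = 1 ∧ i = i
(y ∨ z) ↔ (z ∧ y) = 1 ↔ i = i

i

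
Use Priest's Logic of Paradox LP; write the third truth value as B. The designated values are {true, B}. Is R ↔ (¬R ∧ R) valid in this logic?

No

Countermodel: R=true gives false, which is not designated.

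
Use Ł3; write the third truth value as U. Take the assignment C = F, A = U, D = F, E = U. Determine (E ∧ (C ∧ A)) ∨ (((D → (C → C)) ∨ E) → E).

C ∧ A = F ∧ U = F
E ∧ (C ∧ A) = U ∧ F = F
C → C = F → F = T
D → (C → C) = F → T = T
(D → (C → C)) ∨ E = T ∨ U = T
((D → (C → C)) ∨ E) → E = T → U = U
(E ∧ (C ∧ A)) ∨ (((D → (C → C)) ∨ E) → E) = F ∨ U = U

U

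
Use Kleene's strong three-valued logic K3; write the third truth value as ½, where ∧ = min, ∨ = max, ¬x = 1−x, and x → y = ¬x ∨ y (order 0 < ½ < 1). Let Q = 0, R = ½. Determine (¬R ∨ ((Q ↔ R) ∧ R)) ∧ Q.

0

¬R = ¬½ = ½
Q ↔ R = 0 ↔ ½ = ½
(Q ↔ R) ∧ R = ½ ∧ ½ = ½
¬R ∨ ((Q ↔ R) ∧ R) = ½ ∨ ½ = ½
(¬R ∨ ((Q ↔ R) ∧ R)) ∧ Q = ½ ∧ 0 = 0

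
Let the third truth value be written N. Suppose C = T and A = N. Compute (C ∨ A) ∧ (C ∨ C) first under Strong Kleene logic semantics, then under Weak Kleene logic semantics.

T; N

In Strong Kleene logic: C ∨ A = T ∨ N = T
C ∨ C = T ∨ T = T
(C ∨ A) ∧ (C ∨ C) = T ∧ T = T
In Weak Kleene logic: C ∨ A = T ∨ N = N
C ∨ C = T ∨ T = T
(C ∨ A) ∧ (C ∨ C) = N ∧ T = N
They differ because Strong Kleene logic and Weak Kleene logic treat N differently under the binary connectives.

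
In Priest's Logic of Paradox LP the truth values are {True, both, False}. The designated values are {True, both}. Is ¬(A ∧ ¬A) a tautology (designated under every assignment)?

Yes

Every assignment of A over {True, both, False} gives a value in {True, both}.
In particular, with A=both: ¬(A ∧ ¬A) = both.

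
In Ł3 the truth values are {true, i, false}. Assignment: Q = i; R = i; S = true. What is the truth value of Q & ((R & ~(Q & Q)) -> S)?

Q & Q = i & i = i
~(Q & Q) = ~i = i
R & ~(Q & Q) = i & i = i
(R & ~(Q & Q)) -> S = i -> true = true  [min(1, 1−½+1)]
Q & ((R & ~(Q & Q)) -> S) = i & true = i

i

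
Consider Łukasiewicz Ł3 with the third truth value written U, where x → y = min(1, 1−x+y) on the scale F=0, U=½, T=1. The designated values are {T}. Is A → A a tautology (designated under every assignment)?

Yes

Every assignment of A over {T, U, F} gives a value in {T}.
In particular, with A=U: A → A = T.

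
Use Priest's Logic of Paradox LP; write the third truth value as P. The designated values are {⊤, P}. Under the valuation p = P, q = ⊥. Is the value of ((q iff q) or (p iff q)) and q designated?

No

q iff q = ⊥ iff ⊥ = ⊤
p iff q = P iff ⊥ = P
(q iff q) or (p iff q) = ⊤ or P = ⊤
((q iff q) or (p iff q)) and q = ⊤ and ⊥ = ⊥
⊥ ∉ {⊤, P}.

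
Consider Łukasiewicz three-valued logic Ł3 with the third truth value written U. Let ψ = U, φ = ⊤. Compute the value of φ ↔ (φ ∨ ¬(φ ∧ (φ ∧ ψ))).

φ ∧ ψ = ⊤ ∧ U = U
φ ∧ (φ ∧ ψ) = ⊤ ∧ U = U
¬(φ ∧ (φ ∧ ψ)) = ¬U = U
φ ∨ ¬(φ ∧ (φ ∧ ψ)) = ⊤ ∨ U = ⊤
φ ↔ (φ ∨ ¬(φ ∧ (φ ∧ ψ))) = ⊤ ↔ ⊤ = ⊤

⊤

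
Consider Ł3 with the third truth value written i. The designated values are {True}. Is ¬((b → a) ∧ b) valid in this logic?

No

Countermodel: b=True, a=True gives False, which is not designated.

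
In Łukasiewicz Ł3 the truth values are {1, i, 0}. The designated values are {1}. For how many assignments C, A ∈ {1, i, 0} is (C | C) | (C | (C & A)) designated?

Designated under: (C=1, A=1); (C=1, A=i); (C=1, A=0).

3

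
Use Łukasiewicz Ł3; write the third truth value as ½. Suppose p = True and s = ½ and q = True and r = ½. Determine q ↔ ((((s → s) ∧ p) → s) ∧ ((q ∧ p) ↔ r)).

s → s = ½ → ½ = True  [min(1, 1−½+½)]
(s → s) ∧ p = True ∧ True = True
((s → s) ∧ p) → s = True → ½ = ½
q ∧ p = True ∧ True = True
(q ∧ p) ↔ r = True ↔ ½ = ½
(((s → s) ∧ p) → s) ∧ ((q ∧ p) ↔ r) = ½ ∧ ½ = ½
q ↔ ((((s → s) ∧ p) → s) ∧ ((q ∧ p) ↔ r)) = True ↔ ½ = ½

½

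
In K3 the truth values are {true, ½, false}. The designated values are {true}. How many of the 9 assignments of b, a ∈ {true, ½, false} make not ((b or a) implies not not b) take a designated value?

1

Designated under: (b=false, a=true).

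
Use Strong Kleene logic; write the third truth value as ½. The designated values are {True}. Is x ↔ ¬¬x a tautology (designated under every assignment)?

No

Countermodel: x=½ gives ½, which is not designated.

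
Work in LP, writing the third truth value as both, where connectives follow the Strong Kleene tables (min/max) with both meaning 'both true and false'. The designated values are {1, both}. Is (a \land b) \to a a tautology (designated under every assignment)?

Yes

Every assignment of a, b over {1, both, 0} gives a value in {1, both}.
In particular, with a=both, b=both: (a \land b) \to a = both.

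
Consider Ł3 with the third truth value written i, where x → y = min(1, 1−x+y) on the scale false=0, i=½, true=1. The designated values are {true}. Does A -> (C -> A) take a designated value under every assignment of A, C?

Every assignment of A, C over {true, i, false} gives a value in {true}.
In particular, with A=i, C=i: A -> (C -> A) = true.

Yes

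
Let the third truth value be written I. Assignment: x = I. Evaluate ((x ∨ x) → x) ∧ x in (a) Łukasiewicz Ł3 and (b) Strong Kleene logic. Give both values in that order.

I; I

In Łukasiewicz Ł3: x ∨ x = I ∨ I = I
(x ∨ x) → x = I → I = 1  [min(1, 1−½+½)]
((x ∨ x) → x) ∧ x = 1 ∧ I = I
In Strong Kleene logic: x ∨ x = I ∨ I = I
(x ∨ x) → x = I → I = I  [¬I ∨ I]
((x ∨ x) → x) ∧ x = I ∧ I = I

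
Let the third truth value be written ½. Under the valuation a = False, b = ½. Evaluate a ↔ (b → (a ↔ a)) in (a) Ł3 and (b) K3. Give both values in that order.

In Ł3: a ↔ a = False ↔ False = True
b → (a ↔ a) = ½ → True = True
a ↔ (b → (a ↔ a)) = False ↔ True = False
In K3: a ↔ a = False ↔ False = True
b → (a ↔ a) = ½ → True = True  [¬½ ∨ True]
a ↔ (b → (a ↔ a)) = False ↔ True = False

False; False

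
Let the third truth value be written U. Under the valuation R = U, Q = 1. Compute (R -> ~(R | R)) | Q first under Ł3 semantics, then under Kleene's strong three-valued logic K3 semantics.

1; 1

In Ł3: R | R = U | U = U
~(R | R) = ~U = U
R -> ~(R | R) = U -> U = 1  [min(1, 1−½+½)]
(R -> ~(R | R)) | Q = 1 | 1 = 1
In Kleene's strong three-valued logic K3: R | R = U | U = U
~(R | R) = ~U = U
R -> ~(R | R) = U -> U = U  [~U | U]
(R -> ~(R | R)) | Q = U | 1 = 1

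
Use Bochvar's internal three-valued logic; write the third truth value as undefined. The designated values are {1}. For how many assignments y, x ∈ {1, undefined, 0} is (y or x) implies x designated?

3

Designated under: (y=1, x=1); (y=0, x=1); (y=0, x=0).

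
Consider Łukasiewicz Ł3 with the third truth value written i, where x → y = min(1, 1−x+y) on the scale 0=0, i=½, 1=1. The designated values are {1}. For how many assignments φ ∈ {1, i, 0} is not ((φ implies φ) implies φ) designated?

φ=1: 0 ·
φ=i: i ·
φ=0: 1 ✓

1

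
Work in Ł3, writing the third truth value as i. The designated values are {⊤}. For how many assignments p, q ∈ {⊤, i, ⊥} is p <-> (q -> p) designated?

5

Of the 9 assignments, 5 give a value in {⊤}.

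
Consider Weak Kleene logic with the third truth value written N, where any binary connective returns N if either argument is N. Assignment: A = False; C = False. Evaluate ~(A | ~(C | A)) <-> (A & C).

True

C | A = False | False = False
~(C | A) = ~False = True
A | ~(C | A) = False | True = True
~(A | ~(C | A)) = ~True = False
A & C = False & False = False
~(A | ~(C | A)) <-> (A & C) = False <-> False = True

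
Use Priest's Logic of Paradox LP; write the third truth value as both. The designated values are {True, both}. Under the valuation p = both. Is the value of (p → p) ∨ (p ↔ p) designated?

Yes

p → p = both → both = both
p ↔ p = both ↔ both = both
(p → p) ∨ (p ↔ p) = both ∨ both = both
both ∈ {True, both}.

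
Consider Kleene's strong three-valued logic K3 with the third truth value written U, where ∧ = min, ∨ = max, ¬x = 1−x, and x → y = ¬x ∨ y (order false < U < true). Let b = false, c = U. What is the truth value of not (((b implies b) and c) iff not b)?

U

b implies b = false implies false = true
(b implies b) and c = true and U = U
not b = not false = true
((b implies b) and c) iff not b = U iff true = U
not (((b implies b) and c) iff not b) = not U = U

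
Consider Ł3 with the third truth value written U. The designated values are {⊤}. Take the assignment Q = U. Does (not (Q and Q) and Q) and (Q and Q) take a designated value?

No

Q and Q = U and U = U
not (Q and Q) = not U = U
not (Q and Q) and Q = U and U = U
Q and Q = U and U = U
(not (Q and Q) and Q) and (Q and Q) = U and U = U
U ∉ {⊤}.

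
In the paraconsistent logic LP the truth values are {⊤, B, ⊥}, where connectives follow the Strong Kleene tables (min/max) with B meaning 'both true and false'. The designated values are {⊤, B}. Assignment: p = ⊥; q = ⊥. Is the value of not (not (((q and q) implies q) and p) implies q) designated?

Yes

q and q = ⊥ and ⊥ = ⊥
(q and q) implies q = ⊥ implies ⊥ = ⊤
((q and q) implies q) and p = ⊤ and ⊥ = ⊥
not (((q and q) implies q) and p) = not ⊥ = ⊤
not (((q and q) implies q) and p) implies q = ⊤ implies ⊥ = ⊥
not (not (((q and q) implies q) and p) implies q) = not ⊥ = ⊤
⊤ ∈ {⊤, B}.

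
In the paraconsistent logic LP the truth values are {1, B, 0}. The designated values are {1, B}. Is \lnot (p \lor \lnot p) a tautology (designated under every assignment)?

No

Countermodel: p=1 gives 0, which is not designated.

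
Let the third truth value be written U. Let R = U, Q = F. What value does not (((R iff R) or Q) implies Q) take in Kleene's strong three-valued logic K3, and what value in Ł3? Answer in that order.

In Kleene's strong three-valued logic K3: R iff R = U iff U = U
(R iff R) or Q = U or F = U
((R iff R) or Q) implies Q = U implies F = U  [not U or F]
not (((R iff R) or Q) implies Q) = not U = U
In Ł3: R iff R = U iff U = T  [1 − |½−½|]
(R iff R) or Q = T or F = T
((R iff R) or Q) implies Q = T implies F = F
not (((R iff R) or Q) implies Q) = not F = T
They differ because Kleene's strong three-valued logic K3 and Ł3 treat U differently under implication.

U; T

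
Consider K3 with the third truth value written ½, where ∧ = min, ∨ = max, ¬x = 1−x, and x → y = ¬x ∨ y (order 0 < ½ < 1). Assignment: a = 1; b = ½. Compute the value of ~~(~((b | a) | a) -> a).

b | a = ½ | 1 = 1
(b | a) | a = 1 | 1 = 1
~((b | a) | a) = ~1 = 0
~((b | a) | a) -> a = 0 -> 1 = 1
~(~((b | a) | a) -> a) = ~1 = 0
~~(~((b | a) | a) -> a) = ~0 = 1

1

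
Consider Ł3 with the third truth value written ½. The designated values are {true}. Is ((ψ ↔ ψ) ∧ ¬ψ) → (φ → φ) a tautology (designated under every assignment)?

Every assignment of ψ, φ over {true, ½, false} gives a value in {true}.
In particular, with ψ=½, φ=½: ((ψ ↔ ψ) ∧ ¬ψ) → (φ → φ) = true.

Yes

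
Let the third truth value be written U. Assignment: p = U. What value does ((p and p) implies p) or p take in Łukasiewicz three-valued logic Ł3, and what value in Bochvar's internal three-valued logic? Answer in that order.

True; U

In Łukasiewicz three-valued logic Ł3: p and p = U and U = U
(p and p) implies p = U implies U = True  [min(1, 1−½+½)]
((p and p) implies p) or p = True or U = True
In Bochvar's internal three-valued logic: p and p = U and U = U
(p and p) implies p = U implies U = U
((p and p) implies p) or p = U or U = U
They differ because Łukasiewicz three-valued logic Ł3 and Bochvar's internal three-valued logic treat U differently under the binary connectives.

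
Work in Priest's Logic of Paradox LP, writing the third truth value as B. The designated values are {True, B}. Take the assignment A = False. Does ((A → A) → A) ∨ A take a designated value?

A → A = False → False = True
(A → A) → A = True → False = False
((A → A) → A) ∨ A = False ∨ False = False
False ∉ {True, B}.

No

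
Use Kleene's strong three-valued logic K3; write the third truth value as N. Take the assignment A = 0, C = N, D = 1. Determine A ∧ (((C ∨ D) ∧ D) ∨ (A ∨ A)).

0

C ∨ D = N ∨ 1 = 1
(C ∨ D) ∧ D = 1 ∧ 1 = 1
A ∨ A = 0 ∨ 0 = 0
((C ∨ D) ∧ D) ∨ (A ∨ A) = 1 ∨ 0 = 1
A ∧ (((C ∨ D) ∧ D) ∨ (A ∨ A)) = 0 ∧ 1 = 0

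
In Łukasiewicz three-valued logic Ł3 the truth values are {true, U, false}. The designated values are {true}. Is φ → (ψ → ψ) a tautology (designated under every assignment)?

Every assignment of φ, ψ over {true, U, false} gives a value in {true}.
In particular, with φ=U, ψ=U: φ → (ψ → ψ) = true.

Yes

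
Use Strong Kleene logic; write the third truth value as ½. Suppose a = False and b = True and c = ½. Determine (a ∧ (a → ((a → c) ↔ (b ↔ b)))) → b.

a → c = False → ½ = True  [¬False ∨ ½]
b ↔ b = True ↔ True = True
(a → c) ↔ (b ↔ b) = True ↔ True = True
a → ((a → c) ↔ (b ↔ b)) = False → True = True
a ∧ (a → ((a → c) ↔ (b ↔ b))) = False ∧ True = False
(a ∧ (a → ((a → c) ↔ (b ↔ b)))) → b = False → True = True

True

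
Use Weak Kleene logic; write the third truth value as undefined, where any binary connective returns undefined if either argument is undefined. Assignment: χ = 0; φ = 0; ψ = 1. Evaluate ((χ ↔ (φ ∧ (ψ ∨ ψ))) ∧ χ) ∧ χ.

ψ ∨ ψ = 1 ∨ 1 = 1
φ ∧ (ψ ∨ ψ) = 0 ∧ 1 = 0
χ ↔ (φ ∧ (ψ ∨ ψ)) = 0 ↔ 0 = 1
(χ ↔ (φ ∧ (ψ ∨ ψ))) ∧ χ = 1 ∧ 0 = 0
((χ ↔ (φ ∧ (ψ ∨ ψ))) ∧ χ) ∧ χ = 0 ∧ 0 = 0

0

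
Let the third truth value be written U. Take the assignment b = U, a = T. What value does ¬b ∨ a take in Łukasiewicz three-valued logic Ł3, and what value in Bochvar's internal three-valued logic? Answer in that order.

In Łukasiewicz three-valued logic Ł3: ¬b = ¬U = U
¬b ∨ a = U ∨ T = T
In Bochvar's internal three-valued logic: ¬b = ¬U = U
¬b ∨ a = U ∨ T = U
They differ because Łukasiewicz three-valued logic Ł3 and Bochvar's internal three-valued logic treat U differently under the binary connectives.

T; U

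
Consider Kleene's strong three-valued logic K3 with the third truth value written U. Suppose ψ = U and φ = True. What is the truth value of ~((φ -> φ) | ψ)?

False

φ -> φ = True -> True = True
(φ -> φ) | ψ = True | U = True
~((φ -> φ) | ψ) = ~True = False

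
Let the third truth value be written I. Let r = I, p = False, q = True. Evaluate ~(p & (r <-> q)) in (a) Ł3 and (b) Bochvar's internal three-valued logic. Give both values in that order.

True; I

In Ł3: r <-> q = I <-> True = I  [1 − |½−1|]
p & (r <-> q) = False & I = False
~(p & (r <-> q)) = ~False = True
In Bochvar's internal three-valued logic: r <-> q = I <-> True = I
p & (r <-> q) = False & I = I
~(p & (r <-> q)) = ~I = I
They differ because Ł3 and Bochvar's internal three-valued logic treat I differently under the binary connectives.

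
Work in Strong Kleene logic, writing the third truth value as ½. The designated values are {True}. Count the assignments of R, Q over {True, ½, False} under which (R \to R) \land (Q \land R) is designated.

Designated under: (R=True, Q=True).

1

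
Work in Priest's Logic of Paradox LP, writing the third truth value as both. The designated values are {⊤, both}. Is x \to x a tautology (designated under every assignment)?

Every assignment of x over {⊤, both, ⊥} gives a value in {⊤, both}.
In particular, with x=both: x \to x = both.

Yes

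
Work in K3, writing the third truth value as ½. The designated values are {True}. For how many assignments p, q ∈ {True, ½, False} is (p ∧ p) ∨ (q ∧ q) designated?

Of the 9 assignments, 5 give a value in {True}.

5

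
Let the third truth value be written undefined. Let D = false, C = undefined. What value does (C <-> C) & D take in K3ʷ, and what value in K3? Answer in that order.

undefined; false

In K3ʷ: C <-> C = undefined <-> undefined = undefined
(C <-> C) & D = undefined & false = undefined
In K3: C <-> C = undefined <-> undefined = undefined
(C <-> C) & D = undefined & false = false
They differ because K3ʷ and K3 treat undefined differently under the binary connectives.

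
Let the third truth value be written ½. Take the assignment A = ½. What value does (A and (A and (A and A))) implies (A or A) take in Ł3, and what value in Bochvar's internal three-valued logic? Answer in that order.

true; ½

In Ł3: A and A = ½ and ½ = ½
A and (A and A) = ½ and ½ = ½
A and (A and (A and A)) = ½ and ½ = ½
A or A = ½ or ½ = ½
(A and (A and (A and A))) implies (A or A) = ½ implies ½ = true  [min(1, 1−½+½)]
In Bochvar's internal three-valued logic: A and A = ½ and ½ = ½
A and (A and A) = ½ and ½ = ½
A and (A and (A and A)) = ½ and ½ = ½
A or A = ½ or ½ = ½
(A and (A and (A and A))) implies (A or A) = ½ implies ½ = ½
They differ because Ł3 and Bochvar's internal three-valued logic treat ½ differently under the binary connectives.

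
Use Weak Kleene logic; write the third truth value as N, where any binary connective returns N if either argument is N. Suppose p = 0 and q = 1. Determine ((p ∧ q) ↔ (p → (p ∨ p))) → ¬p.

p ∧ q = 0 ∧ 1 = 0
p ∨ p = 0 ∨ 0 = 0
p → (p ∨ p) = 0 → 0 = 1
(p ∧ q) ↔ (p → (p ∨ p)) = 0 ↔ 1 = 0
¬p = ¬0 = 1
((p ∧ q) ↔ (p → (p ∨ p))) → ¬p = 0 → 1 = 1

1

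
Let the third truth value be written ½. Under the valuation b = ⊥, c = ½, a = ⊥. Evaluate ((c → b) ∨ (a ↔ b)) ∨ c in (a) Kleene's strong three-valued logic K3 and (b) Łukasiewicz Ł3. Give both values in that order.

⊤; ⊤

In Kleene's strong three-valued logic K3: c → b = ½ → ⊥ = ½  [¬½ ∨ ⊥]
a ↔ b = ⊥ ↔ ⊥ = ⊤
(c → b) ∨ (a ↔ b) = ½ ∨ ⊤ = ⊤
((c → b) ∨ (a ↔ b)) ∨ c = ⊤ ∨ ½ = ⊤
In Łukasiewicz Ł3: c → b = ½ → ⊥ = ½
a ↔ b = ⊥ ↔ ⊥ = ⊤
(c → b) ∨ (a ↔ b) = ½ ∨ ⊤ = ⊤
((c → b) ∨ (a ↔ b)) ∨ c = ⊤ ∨ ½ = ⊤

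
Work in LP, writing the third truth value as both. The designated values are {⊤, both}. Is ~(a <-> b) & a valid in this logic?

Countermodel: a=⊤, b=⊤ gives ⊥, which is not designated.

No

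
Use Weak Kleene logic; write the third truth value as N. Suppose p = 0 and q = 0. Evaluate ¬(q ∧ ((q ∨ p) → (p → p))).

1

q ∨ p = 0 ∨ 0 = 0
p → p = 0 → 0 = 1
(q ∨ p) → (p → p) = 0 → 1 = 1
q ∧ ((q ∨ p) → (p → p)) = 0 ∧ 1 = 0
¬(q ∧ ((q ∨ p) → (p → p))) = ¬0 = 1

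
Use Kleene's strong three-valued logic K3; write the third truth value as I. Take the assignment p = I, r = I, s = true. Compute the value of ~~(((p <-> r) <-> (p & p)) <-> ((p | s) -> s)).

I

p <-> r = I <-> I = I
p & p = I & I = I
(p <-> r) <-> (p & p) = I <-> I = I
p | s = I | true = true
(p | s) -> s = true -> true = true
((p <-> r) <-> (p & p)) <-> ((p | s) -> s) = I <-> true = I
~(((p <-> r) <-> (p & p)) <-> ((p | s) -> s)) = ~I = I
~~(((p <-> r) <-> (p & p)) <-> ((p | s) -> s)) = ~I = I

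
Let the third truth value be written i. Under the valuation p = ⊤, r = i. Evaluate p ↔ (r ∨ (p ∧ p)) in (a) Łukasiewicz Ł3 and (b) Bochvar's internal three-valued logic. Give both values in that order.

In Łukasiewicz Ł3: p ∧ p = ⊤ ∧ ⊤ = ⊤
r ∨ (p ∧ p) = i ∨ ⊤ = ⊤
p ↔ (r ∨ (p ∧ p)) = ⊤ ↔ ⊤ = ⊤
In Bochvar's internal three-valued logic: p ∧ p = ⊤ ∧ ⊤ = ⊤
r ∨ (p ∧ p) = i ∨ ⊤ = i
p ↔ (r ∨ (p ∧ p)) = ⊤ ↔ i = i
They differ because Łukasiewicz Ł3 and Bochvar's internal three-valued logic treat i differently under the binary connectives.

⊤; i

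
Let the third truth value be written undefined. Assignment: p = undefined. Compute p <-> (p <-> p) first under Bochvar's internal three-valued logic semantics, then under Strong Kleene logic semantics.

undefined; undefined

In Bochvar's internal three-valued logic: p <-> p = undefined <-> undefined = undefined
p <-> (p <-> p) = undefined <-> undefined = undefined
In Strong Kleene logic: p <-> p = undefined <-> undefined = undefined
p <-> (p <-> p) = undefined <-> undefined = undefined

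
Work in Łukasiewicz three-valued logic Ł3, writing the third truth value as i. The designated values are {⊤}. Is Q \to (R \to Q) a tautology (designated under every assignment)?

Yes

Every assignment of Q, R over {⊤, i, ⊥} gives a value in {⊤}.
In particular, with Q=i, R=i: Q \to (R \to Q) = ⊤.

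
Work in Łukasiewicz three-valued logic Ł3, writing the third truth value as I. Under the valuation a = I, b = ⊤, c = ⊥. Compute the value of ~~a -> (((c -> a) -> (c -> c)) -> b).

⊤

~a = ~I = I
~~a = ~I = I
c -> a = ⊥ -> I = ⊤
c -> c = ⊥ -> ⊥ = ⊤
(c -> a) -> (c -> c) = ⊤ -> ⊤ = ⊤
((c -> a) -> (c -> c)) -> b = ⊤ -> ⊤ = ⊤
~~a -> (((c -> a) -> (c -> c)) -> b) = I -> ⊤ = ⊤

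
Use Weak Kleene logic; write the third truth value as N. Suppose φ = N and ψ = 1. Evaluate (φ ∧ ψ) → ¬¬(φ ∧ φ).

φ ∧ ψ = N ∧ 1 = N
φ ∧ φ = N ∧ N = N
¬(φ ∧ φ) = ¬N = N
¬¬(φ ∧ φ) = ¬N = N
(φ ∧ ψ) → ¬¬(φ ∧ φ) = N → N = N  [any arg is the third value ⇒ result is the third value]

N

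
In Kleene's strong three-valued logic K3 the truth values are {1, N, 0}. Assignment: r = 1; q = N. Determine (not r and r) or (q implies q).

N

not r = not 1 = 0
not r and r = 0 and 1 = 0
q implies q = N implies N = N  [not N or N]
(not r and r) or (q implies q) = 0 or N = N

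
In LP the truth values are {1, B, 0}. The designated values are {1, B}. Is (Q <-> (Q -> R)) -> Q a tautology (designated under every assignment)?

Yes

Every assignment of Q, R over {1, B, 0} gives a value in {1, B}.
In particular, with Q=B, R=B: (Q <-> (Q -> R)) -> Q = B.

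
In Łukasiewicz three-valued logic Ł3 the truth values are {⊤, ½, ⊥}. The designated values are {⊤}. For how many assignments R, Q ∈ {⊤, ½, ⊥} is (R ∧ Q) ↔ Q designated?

Of the 9 assignments, 6 give a value in {⊤}.

6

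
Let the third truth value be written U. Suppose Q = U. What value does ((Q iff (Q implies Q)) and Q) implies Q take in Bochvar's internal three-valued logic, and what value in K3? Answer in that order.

U; U

In Bochvar's internal three-valued logic: Q implies Q = U implies U = U
Q iff (Q implies Q) = U iff U = U
(Q iff (Q implies Q)) and Q = U and U = U
((Q iff (Q implies Q)) and Q) implies Q = U implies U = U
In K3: Q implies Q = U implies U = U  [not U or U]
Q iff (Q implies Q) = U iff U = U
(Q iff (Q implies Q)) and Q = U and U = U
((Q iff (Q implies Q)) and Q) implies Q = U implies U = U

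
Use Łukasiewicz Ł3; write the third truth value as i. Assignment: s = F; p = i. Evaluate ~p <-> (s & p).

~p = ~i = i
s & p = F & i = F
~p <-> (s & p) = i <-> F = i  [1 − |½−0|]

i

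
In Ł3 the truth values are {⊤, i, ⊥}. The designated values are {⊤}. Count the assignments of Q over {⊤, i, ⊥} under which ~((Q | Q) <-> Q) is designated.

0

Q=⊤: ⊥ ·
Q=i: ⊥ ·
Q=⊥: ⊥ ·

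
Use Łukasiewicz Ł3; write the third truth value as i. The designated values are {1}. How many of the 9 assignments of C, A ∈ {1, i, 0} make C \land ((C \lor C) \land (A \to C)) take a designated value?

3

Designated under: (C=1, A=1); (C=1, A=i); (C=1, A=0).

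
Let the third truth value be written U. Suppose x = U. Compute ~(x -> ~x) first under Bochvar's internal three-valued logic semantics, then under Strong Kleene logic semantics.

U; U

In Bochvar's internal three-valued logic: ~x = ~U = U
x -> ~x = U -> U = U  [any arg is the third value ⇒ result is the third value]
~(x -> ~x) = ~U = U
In Strong Kleene logic: ~x = ~U = U
x -> ~x = U -> U = U
~(x -> ~x) = ~U = U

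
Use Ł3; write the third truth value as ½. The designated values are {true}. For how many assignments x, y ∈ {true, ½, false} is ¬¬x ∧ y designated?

Designated under: (x=true, y=true).

1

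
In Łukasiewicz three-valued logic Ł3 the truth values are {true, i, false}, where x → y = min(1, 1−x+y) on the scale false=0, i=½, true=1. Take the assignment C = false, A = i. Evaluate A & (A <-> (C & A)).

i

C & A = false & i = false
A <-> (C & A) = i <-> false = i  [1 − |½−0|]
A & (A <-> (C & A)) = i & i = i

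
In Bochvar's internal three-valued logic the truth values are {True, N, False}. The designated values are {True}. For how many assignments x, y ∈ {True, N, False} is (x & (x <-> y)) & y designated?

1

Designated under: (x=True, y=True).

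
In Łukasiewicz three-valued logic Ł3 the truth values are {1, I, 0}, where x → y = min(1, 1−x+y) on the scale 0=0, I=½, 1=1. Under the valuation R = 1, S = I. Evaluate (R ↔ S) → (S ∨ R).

R ↔ S = 1 ↔ I = I  [1 − |1−½|]
S ∨ R = I ∨ 1 = 1
(R ↔ S) → (S ∨ R) = I → 1 = 1

1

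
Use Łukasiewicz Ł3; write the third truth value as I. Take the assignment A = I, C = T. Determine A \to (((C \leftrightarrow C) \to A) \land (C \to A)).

C \leftrightarrow C = T \leftrightarrow T = T
(C \leftrightarrow C) \to A = T \to I = I  [min(1, 1−1+½)]
C \to A = T \to I = I
((C \leftrightarrow C) \to A) \land (C \to A) = I \land I = I
A \to (((C \leftrightarrow C) \to A) \land (C \to A)) = I \to I = T

T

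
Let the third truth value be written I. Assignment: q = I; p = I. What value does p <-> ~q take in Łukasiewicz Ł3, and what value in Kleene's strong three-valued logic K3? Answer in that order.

In Łukasiewicz Ł3: ~q = ~I = I
p <-> ~q = I <-> I = ⊤  [1 − |½−½|]
In Kleene's strong three-valued logic K3: ~q = ~I = I
p <-> ~q = I <-> I = I
They differ because Łukasiewicz Ł3 and Kleene's strong three-valued logic K3 treat I differently under implication.

⊤; I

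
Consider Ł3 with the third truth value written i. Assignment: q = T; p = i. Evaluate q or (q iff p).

q iff p = T iff i = i  [1 − |1−½|]
q or (q iff p) = T or i = T

T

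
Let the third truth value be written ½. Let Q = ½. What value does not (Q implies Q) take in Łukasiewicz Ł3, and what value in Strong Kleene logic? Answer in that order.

0; ½

In Łukasiewicz Ł3: Q implies Q = ½ implies ½ = 1
not (Q implies Q) = not 1 = 0
In Strong Kleene logic: Q implies Q = ½ implies ½ = ½  [not ½ or ½]
not (Q implies Q) = not ½ = ½
They differ because Łukasiewicz Ł3 and Strong Kleene logic treat ½ differently under implication.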